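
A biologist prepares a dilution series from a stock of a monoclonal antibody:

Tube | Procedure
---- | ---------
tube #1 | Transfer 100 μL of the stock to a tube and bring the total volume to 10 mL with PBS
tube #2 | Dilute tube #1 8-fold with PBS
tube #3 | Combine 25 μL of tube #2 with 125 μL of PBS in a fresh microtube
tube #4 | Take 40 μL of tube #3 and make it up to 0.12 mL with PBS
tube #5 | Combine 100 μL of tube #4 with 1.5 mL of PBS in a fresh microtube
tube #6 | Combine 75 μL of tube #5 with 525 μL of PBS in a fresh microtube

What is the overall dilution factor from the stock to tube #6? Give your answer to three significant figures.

1.84 × 10^6

Step 1: 100 μL brought to 10 mL → factor 10000/100 = 100
Step 2: 8-fold → factor 8
Step 3: 25 μL + 125 μL = 150 μL total → factor 150/25 = 6
Step 4: 40 μL brought to 0.12 mL → factor 120/40 = 3
Step 5: 100 μL + 1.5 mL = 1600 μL total → factor 1600/100 = 16
Step 6: 75 μL + 525 μL = 600 μL total → factor 600/75 = 8
Overall dilution factor = 100 × 8 × 6 × 3 × 16 × 8 = 1.8432 × 10^6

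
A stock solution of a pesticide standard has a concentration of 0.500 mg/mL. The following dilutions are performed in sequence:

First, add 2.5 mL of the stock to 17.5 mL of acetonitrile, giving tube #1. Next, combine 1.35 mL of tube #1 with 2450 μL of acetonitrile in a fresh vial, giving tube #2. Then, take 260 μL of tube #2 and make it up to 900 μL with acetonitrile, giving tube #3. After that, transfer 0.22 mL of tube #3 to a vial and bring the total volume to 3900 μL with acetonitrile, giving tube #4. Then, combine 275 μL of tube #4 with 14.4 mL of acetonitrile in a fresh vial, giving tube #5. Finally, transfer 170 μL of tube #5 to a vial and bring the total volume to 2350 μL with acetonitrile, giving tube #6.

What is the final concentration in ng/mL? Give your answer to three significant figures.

0.491 ng/mL

Step 1: 2.5 mL + 17.5 mL = 20 mL total → factor 20/2.5 = 8
Step 2: 1.35 mL + 2450 μL = 3.8 mL total → factor 3.8/1.35 = 2.8148
Step 3: 260 μL brought to 900 μL → factor 900/260 = 3.4615
Step 4: 0.22 mL brought to 3900 μL → factor 3.9/0.22 = 17.727
Step 5: 275 μL + 14.4 mL = 14675 μL total → factor 14675/275 = 53.364
Step 6: 170 μL brought to 2350 μL → factor 2350/170 = 13.824
Overall dilution factor = 8 × 2.8148 × 3.4615 × 17.727 × 53.364 × 13.824 = 1.0193 × 10^6
Final = 0.500 mg/mL / 1.0193 × 10^6 = 4.905 × 10^-7 mg/mL = 0.491 ng/mL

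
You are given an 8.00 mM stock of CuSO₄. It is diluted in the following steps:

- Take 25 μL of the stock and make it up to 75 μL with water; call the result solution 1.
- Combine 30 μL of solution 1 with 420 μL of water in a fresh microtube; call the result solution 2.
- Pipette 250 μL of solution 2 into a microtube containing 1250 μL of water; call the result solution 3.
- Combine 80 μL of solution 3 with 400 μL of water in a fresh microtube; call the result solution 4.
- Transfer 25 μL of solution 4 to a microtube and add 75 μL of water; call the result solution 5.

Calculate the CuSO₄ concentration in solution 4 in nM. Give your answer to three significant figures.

4.94 × 10^3 nM

Step 1: 25 μL brought to 75 μL → factor 75/25 = 3
Step 2: 30 μL + 420 μL = 450 μL total → factor 450/30 = 15
Step 3: 250 μL + 1250 μL = 1500 μL total → factor 1500/250 = 6
Step 4: 80 μL + 400 μL = 480 μL total → factor 480/80 = 6
Dilution factor through solution 4 = 3 × 15 × 6 × 6 = 1620
[solution 4] = 8.00 mM / 1620 = 0.004938 mM = 4.94 × 10^3 nM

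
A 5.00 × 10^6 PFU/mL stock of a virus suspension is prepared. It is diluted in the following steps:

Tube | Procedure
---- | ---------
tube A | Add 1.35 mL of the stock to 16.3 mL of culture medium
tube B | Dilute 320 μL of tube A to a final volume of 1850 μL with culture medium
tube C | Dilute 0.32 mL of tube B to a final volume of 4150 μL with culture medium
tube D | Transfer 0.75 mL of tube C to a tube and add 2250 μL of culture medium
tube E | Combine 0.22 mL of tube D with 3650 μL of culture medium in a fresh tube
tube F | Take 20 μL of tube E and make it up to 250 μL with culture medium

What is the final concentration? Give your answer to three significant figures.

Step 1: 1.35 mL + 16.3 mL = 17.65 mL total → factor 17.65/1.35 = 13.074
Step 2: 320 μL brought to 1850 μL → factor 1850/320 = 5.7812
Step 3: 0.32 mL brought to 4150 μL → factor 4.15/0.32 = 12.969
Step 4: 0.75 mL + 2250 μL = 3 mL total → factor 3/0.75 = 4
Step 5: 0.22 mL + 3650 μL = 3.87 mL total → factor 3.87/0.22 = 17.591
Step 6: 20 μL brought to 250 μL → factor 250/20 = 12.5
Overall dilution factor = 13.074 × 5.7812 × 12.969 × 4 × 17.591 × 12.5 = 8.6216 × 10^5
Final = 5.00 × 10^6 PFU/mL / 8.6216 × 10^5 = 5.80 PFU/mL

5.80 PFU/mL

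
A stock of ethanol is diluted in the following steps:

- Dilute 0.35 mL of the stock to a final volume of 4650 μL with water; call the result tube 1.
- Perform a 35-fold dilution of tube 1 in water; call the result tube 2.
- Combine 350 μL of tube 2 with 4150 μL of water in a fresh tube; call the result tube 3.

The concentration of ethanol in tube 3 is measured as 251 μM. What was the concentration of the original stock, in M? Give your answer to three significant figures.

1.50 M

Step 1: 0.35 mL brought to 4650 μL → factor 4.65/0.35 = 13.286
Step 2: 35-fold → factor 35
Step 3: 350 μL + 4150 μL = 4500 μL total → factor 4500/350 = 12.857
Overall dilution factor = 13.286 × 35 × 12.857 = 5978.6
Stock = 251 μM × 5978.6 = 1.501 × 10^6 μM = 1.50 M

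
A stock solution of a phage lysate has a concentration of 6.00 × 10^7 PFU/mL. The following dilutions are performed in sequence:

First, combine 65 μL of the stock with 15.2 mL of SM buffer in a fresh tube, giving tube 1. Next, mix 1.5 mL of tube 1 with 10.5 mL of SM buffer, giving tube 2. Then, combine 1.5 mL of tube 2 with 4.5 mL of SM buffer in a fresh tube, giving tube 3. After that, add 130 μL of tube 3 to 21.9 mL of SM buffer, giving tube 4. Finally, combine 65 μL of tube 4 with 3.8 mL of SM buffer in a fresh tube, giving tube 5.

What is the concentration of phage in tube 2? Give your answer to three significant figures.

3.19 × 10^4 PFU/mL

Step 1: 65 μL + 15.2 mL = 15265 μL total → factor 15265/65 = 234.85
Step 2: 1.5 mL + 10.5 mL = 12 mL total → factor 12/1.5 = 8
Dilution factor through tube 2 = 234.85 × 8 = 1878.8
[tube 2] = 6.00 × 10^7 PFU/mL / 1878.8 = 3.19 × 10^4 PFU/mL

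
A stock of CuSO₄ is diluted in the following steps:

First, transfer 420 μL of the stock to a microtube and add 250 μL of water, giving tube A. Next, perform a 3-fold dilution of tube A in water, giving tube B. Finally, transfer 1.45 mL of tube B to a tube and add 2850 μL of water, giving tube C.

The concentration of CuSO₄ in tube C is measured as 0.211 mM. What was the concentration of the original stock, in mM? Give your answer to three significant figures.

Step 1: 420 μL + 250 μL = 670 μL total → factor 670/420 = 1.5952
Step 2: 3-fold → factor 3
Step 3: 1.45 mL + 2850 μL = 4.3 mL total → factor 4.3/1.45 = 2.9655
Overall dilution factor = 1.5952 × 3 × 2.9655 = 14.192
Stock = 0.211 mM × 14.192 = 2.99 mM

2.99 mM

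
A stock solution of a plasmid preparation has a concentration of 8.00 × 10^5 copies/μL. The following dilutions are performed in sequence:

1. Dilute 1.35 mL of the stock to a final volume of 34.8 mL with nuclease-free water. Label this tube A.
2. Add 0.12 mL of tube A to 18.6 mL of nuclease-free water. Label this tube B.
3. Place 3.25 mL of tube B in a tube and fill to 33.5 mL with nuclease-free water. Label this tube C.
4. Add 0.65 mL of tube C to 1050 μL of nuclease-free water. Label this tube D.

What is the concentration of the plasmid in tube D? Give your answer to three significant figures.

Step 1: 1.35 mL brought to 34.8 mL → factor 34.8/1.35 = 25.778
Step 2: 0.12 mL + 18.6 mL = 18.72 mL total → factor 18.72/0.12 = 156
Step 3: 3.25 mL brought to 33.5 mL → factor 33.5/3.25 = 10.308
Step 4: 0.65 mL + 1050 μL = 1.7 mL total → factor 1.7/0.65 = 2.6154
Overall dilution factor = 25.778 × 156 × 10.308 × 2.6154 = 1.0841 × 10^5
Final = 8.00 × 10^5 copies/μL / 1.0841 × 10^5 = 7.38 copies/μL

7.38 copies/μL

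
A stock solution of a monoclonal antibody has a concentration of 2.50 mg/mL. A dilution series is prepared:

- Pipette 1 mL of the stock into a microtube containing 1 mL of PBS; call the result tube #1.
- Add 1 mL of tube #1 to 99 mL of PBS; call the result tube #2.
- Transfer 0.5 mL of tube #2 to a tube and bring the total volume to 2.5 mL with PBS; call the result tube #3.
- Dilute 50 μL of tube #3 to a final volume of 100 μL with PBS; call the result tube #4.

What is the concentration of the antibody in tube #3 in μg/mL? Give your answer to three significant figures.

Step 1: 1 mL + 1 mL = 2 mL total → factor 2/1 = 2
Step 2: 1 mL + 99 mL = 100 mL total → factor 100/1 = 100
Step 3: 0.5 mL brought to 2.5 mL → factor 2.5/0.5 = 5
Dilution factor through tube #3 = 2 × 100 × 5 = 1000
[tube #3] = 2.50 mg/mL / 1000 = 0.002500 mg/mL = 2.50 μg/mL

2.50 μg/mL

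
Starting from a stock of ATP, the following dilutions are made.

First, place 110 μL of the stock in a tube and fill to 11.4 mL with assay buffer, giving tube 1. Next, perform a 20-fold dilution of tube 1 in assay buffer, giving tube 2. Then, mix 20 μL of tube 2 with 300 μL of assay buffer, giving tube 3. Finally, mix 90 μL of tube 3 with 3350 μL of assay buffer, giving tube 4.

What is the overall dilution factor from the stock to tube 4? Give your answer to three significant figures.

Step 1: 110 μL brought to 11.4 mL → factor 11400/110 = 103.64
Step 2: 20-fold → factor 20
Step 3: 20 μL + 300 μL = 320 μL total → factor 320/20 = 16
Step 4: 90 μL + 3350 μL = 3440 μL total → factor 3440/90 = 38.222
Overall dilution factor = 103.64 × 20 × 16 × 38.222 = 1.2676 × 10^6

1.27 × 10^6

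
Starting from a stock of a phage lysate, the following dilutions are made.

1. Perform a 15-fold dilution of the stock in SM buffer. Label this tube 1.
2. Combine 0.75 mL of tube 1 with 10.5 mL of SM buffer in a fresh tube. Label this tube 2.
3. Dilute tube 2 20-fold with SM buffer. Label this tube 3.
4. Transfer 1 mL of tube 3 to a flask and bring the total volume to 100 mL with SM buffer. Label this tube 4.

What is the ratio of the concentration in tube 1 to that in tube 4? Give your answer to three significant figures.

Step 1: 15-fold → factor 15
Step 2: 0.75 mL + 10.5 mL = 11.25 mL total → factor 11.25/0.75 = 15
Step 3: 20-fold → factor 20
Step 4: 1 mL brought to 100 mL → factor 100/1 = 100
Dilution factor to tube 1 = 15; to tube 4 = 4.5 × 10^5
[tube 1]/[tube 4] = (factor to tube 4)/(factor to tube 1) = 4.5 × 10^5/15 = 3.00 × 10^4

3.00 × 10^4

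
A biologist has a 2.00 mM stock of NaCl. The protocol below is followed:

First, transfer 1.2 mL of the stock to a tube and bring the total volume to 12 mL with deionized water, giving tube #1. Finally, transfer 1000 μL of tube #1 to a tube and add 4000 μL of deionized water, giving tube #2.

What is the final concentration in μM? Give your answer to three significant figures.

40.0 μM

Step 1: 1.2 mL brought to 12 mL → factor 12/1.2 = 10
Step 2: 1000 μL + 4000 μL = 5000 μL total → factor 5000/1000 = 5
Overall dilution factor = 10 × 5 = 50
Final = 2.00 mM / 50 = 0.04000 mM = 40.0 μM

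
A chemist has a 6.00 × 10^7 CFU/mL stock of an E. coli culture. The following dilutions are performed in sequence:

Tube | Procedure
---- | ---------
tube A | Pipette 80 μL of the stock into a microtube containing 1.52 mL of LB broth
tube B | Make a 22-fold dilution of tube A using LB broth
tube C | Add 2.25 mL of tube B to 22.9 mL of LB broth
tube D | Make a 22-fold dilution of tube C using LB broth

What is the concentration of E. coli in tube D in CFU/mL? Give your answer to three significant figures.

555 CFU/mL

Step 1: 80 μL + 1.52 mL = 1600 μL total → factor 1600/80 = 20
Step 2: 22-fold → factor 22
Step 3: 2.25 mL + 22.9 mL = 25.15 mL total → factor 25.15/2.25 = 11.178
Step 4: 22-fold → factor 22
Overall dilution factor = 20 × 22 × 11.178 × 22 = 1.082 × 10^5
Final = 6.00 × 10^7 CFU/mL / 1.082 × 10^5 = 555 CFU/mL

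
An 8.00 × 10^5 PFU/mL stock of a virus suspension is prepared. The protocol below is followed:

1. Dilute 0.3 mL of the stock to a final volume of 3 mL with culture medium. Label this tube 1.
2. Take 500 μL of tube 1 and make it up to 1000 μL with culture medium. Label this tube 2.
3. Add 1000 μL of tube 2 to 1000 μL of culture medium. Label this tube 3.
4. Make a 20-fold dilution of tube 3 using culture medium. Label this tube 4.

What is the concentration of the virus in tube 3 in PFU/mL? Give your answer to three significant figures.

2.00 × 10^4 PFU/mL

Step 1: 0.3 mL brought to 3 mL → factor 3/0.3 = 10
Step 2: 500 μL brought to 1000 μL → factor 1000/500 = 2
Step 3: 1000 μL + 1000 μL = 2000 μL total → factor 2000/1000 = 2
Dilution factor through tube 3 = 10 × 2 × 2 = 40
[tube 3] = 8.00 × 10^5 PFU/mL / 40 = 2.00 × 10^4 PFU/mL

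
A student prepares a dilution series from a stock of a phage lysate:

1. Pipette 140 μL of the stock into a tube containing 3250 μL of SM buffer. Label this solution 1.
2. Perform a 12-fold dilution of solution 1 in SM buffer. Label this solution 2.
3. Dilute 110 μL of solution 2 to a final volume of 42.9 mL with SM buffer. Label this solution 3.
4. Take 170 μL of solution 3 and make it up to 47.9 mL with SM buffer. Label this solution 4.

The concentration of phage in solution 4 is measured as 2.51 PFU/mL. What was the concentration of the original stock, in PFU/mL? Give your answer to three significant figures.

Step 1: 140 μL + 3250 μL = 3390 μL total → factor 3390/140 = 24.214
Step 2: 12-fold → factor 12
Step 3: 110 μL brought to 42.9 mL → factor 42900/110 = 390
Step 4: 170 μL brought to 47.9 mL → factor 47900/170 = 281.76
Overall dilution factor = 24.214 × 12 × 390 × 281.76 = 3.193 × 10^7
Stock = 2.51 PFU/mL × 3.193 × 10^7 = 8.01 × 10^7 PFU/mL

8.01 × 10^7 PFU/mL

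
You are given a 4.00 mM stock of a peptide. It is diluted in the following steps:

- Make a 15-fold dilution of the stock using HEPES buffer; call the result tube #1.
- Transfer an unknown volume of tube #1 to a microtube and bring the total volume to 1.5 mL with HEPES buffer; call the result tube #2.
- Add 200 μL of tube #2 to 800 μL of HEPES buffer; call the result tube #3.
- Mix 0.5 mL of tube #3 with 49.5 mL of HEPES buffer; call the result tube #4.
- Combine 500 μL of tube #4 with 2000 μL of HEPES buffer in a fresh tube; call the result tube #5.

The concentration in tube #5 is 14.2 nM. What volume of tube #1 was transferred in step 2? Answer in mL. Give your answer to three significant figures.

Step 1: 15-fold → factor 15
Step 2: v brought to 1.5 mL → factor = 1.5 mL/v
Step 3: 200 μL + 800 μL = 1000 μL total → factor 1000/200 = 5
Step 4: 0.5 mL + 49.5 mL = 50 mL total → factor 50/0.5 = 100
Step 5: 500 μL + 2000 μL = 2500 μL total → factor 2500/500 = 5
Product of known-step factors = 37500
Overall factor = 4.00 mM / (14.2 nM) = 2.8169 × 10^5
Step-2 factor = 2.8169 × 10^5 / 37500 = 7.5117
v = 1.5 mL / 7.5117 = 0.200 mL

0.200 mL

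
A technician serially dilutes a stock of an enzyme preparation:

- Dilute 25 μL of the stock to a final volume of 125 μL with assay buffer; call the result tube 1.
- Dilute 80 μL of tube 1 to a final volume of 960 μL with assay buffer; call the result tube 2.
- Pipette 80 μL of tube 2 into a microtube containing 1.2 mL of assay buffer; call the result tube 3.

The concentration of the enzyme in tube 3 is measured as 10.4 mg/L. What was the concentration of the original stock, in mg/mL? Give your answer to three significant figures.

9.98 mg/mL

Step 1: 25 μL brought to 125 μL → factor 125/25 = 5
Step 2: 80 μL brought to 960 μL → factor 960/80 = 12
Step 3: 80 μL + 1.2 mL = 1280 μL total → factor 1280/80 = 16
Overall dilution factor = 5 × 12 × 16 = 960
Stock = 10.4 mg/L × 960 = 9984 mg/L = 9.98 mg/mL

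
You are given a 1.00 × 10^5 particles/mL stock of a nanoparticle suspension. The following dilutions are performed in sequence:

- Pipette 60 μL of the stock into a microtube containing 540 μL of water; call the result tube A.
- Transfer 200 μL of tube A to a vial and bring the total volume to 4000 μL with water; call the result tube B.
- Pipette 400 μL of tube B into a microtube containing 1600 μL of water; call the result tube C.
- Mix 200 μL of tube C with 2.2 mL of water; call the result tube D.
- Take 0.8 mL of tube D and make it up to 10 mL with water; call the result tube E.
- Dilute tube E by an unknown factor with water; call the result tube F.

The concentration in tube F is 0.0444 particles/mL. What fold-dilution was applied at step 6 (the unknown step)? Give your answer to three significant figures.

15.0-fold

Step 1: 60 μL + 540 μL = 600 μL total → factor 600/60 = 10
Step 2: 200 μL brought to 4000 μL → factor 4000/200 = 20
Step 3: 400 μL + 1600 μL = 2000 μL total → factor 2000/400 = 5
Step 4: 200 μL + 2.2 mL = 2400 μL total → factor 2400/200 = 12
Step 5: 0.8 mL brought to 10 mL → factor 10/0.8 = 12.5
Step 6: unknown factor x
Product of known-step factors = 1.5 × 10^5
Overall factor = 1.00 × 10^5 particles/mL / (0.0444 particles/mL) = 2.2523 × 10^6
x = 2.2523 × 10^6 / 1.5 × 10^5 = 15.0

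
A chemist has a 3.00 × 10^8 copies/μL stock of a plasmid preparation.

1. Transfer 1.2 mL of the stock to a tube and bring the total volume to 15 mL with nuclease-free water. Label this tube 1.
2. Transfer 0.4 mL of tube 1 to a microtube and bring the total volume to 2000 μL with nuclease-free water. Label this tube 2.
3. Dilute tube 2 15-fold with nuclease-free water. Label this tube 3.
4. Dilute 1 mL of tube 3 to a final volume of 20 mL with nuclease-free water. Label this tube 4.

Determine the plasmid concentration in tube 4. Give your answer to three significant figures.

Step 1: 1.2 mL brought to 15 mL → factor 15/1.2 = 12.5
Step 2: 0.4 mL brought to 2000 μL → factor 2/0.4 = 5
Step 3: 15-fold → factor 15
Step 4: 1 mL brought to 20 mL → factor 20/1 = 20
Overall dilution factor = 12.5 × 5 × 15 × 20 = 18750
Final = 3.00 × 10^8 copies/μL / 18750 = 1.60 × 10^4 copies/μL

1.60 × 10^4 copies/μL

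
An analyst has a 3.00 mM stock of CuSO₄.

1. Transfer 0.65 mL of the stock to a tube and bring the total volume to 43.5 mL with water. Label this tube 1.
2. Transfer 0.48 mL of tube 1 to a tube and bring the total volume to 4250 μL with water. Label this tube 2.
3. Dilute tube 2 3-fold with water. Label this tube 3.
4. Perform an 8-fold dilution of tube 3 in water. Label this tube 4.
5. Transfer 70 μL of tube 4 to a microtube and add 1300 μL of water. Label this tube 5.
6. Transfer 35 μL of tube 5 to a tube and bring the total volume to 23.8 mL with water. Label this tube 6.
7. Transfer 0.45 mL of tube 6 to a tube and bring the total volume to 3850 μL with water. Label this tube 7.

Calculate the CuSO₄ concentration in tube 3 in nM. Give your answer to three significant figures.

1.69 × 10^3 nM

Step 1: 0.65 mL brought to 43.5 mL → factor 43.5/0.65 = 66.923
Step 2: 0.48 mL brought to 4250 μL → factor 4.25/0.48 = 8.8542
Step 3: 3-fold → factor 3
Dilution factor through tube 3 = 66.923 × 8.8542 × 3 = 1777.6
[tube 3] = 3.00 mM / 1777.6 = 0.001688 mM = 1.69 × 10^3 nM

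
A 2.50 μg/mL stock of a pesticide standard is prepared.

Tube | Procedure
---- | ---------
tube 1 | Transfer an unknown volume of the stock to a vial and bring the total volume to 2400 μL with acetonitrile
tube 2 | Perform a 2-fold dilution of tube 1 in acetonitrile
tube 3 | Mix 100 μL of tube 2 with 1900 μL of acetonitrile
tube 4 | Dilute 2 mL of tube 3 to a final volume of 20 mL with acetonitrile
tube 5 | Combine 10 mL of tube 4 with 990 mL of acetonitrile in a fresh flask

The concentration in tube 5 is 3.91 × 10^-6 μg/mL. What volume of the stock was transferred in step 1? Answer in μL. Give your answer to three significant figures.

Step 1: v brought to 2400 μL → factor = 2400 μL/v
Step 2: 2-fold → factor 2
Step 3: 100 μL + 1900 μL = 2000 μL total → factor 2000/100 = 20
Step 4: 2 mL brought to 20 mL → factor 20/2 = 10
Step 5: 10 mL + 990 mL = 1000 mL total → factor 1000/10 = 100
Product of known-step factors = 40000
Overall factor = 2.50 μg/mL / (3.91 × 10^-6 μg/mL) = 6.3939 × 10^5
Step-1 factor = 6.3939 × 10^5 / 40000 = 15.985
v = 2400 μL / 15.985 = 150 μL

150 μL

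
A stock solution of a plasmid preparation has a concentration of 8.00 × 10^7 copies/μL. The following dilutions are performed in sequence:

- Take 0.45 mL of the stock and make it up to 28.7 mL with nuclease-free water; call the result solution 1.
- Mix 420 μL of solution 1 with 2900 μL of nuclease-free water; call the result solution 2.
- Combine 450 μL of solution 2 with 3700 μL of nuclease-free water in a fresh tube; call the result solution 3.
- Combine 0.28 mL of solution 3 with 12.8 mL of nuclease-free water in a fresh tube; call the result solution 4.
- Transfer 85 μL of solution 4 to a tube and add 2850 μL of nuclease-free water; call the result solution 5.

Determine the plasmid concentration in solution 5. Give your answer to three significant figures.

10.7 copies/μL

Step 1: 0.45 mL brought to 28.7 mL → factor 28.7/0.45 = 63.778
Step 2: 420 μL + 2900 μL = 3320 μL total → factor 3320/420 = 7.9048
Step 3: 450 μL + 3700 μL = 4150 μL total → factor 4150/450 = 9.2222
Step 4: 0.28 mL + 12.8 mL = 13.08 mL total → factor 13.08/0.28 = 46.714
Step 5: 85 μL + 2850 μL = 2935 μL total → factor 2935/85 = 34.529
Overall dilution factor = 63.778 × 7.9048 × 9.2222 × 46.714 × 34.529 = 7.4995 × 10^6
Final = 8.00 × 10^7 copies/μL / 7.4995 × 10^6 = 10.7 copies/μL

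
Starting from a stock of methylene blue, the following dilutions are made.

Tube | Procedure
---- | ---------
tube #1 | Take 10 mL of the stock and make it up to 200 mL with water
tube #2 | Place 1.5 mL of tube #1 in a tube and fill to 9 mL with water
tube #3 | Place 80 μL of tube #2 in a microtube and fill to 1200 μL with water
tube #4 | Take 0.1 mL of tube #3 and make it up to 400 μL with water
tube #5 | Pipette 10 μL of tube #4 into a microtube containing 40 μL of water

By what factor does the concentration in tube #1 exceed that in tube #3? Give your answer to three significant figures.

Step 1: 10 mL brought to 200 mL → factor 200/10 = 20
Step 2: 1.5 mL brought to 9 mL → factor 9/1.5 = 6
Step 3: 80 μL brought to 1200 μL → factor 1200/80 = 15
Dilution factor to tube #1 = 20; to tube #3 = 1800
[tube #1]/[tube #3] = (factor to tube #3)/(factor to tube #1) = 1800/20 = 90.0

90.0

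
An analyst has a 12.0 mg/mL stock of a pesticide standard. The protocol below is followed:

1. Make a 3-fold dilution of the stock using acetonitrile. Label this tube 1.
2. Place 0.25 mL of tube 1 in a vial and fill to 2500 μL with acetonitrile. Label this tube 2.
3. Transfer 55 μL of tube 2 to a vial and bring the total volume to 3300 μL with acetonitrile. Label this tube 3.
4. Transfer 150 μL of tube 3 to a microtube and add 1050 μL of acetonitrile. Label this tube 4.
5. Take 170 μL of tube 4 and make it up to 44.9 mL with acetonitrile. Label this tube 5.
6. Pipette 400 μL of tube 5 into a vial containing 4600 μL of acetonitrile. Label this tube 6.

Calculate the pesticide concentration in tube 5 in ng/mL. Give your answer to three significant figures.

3.16 ng/mL

Step 1: 3-fold → factor 3
Step 2: 0.25 mL brought to 2500 μL → factor 2.5/0.25 = 10
Step 3: 55 μL brought to 3300 μL → factor 3300/55 = 60
Step 4: 150 μL + 1050 μL = 1200 μL total → factor 1200/150 = 8
Step 5: 170 μL brought to 44.9 mL → factor 44900/170 = 264.12
Dilution factor through tube 5 = 3 × 10 × 60 × 8 × 264.12 = 3.8033 × 10^6
[tube 5] = 12.0 mg/mL / 3.8033 × 10^6 = 3.155 × 10^-6 mg/mL = 3.16 ng/mL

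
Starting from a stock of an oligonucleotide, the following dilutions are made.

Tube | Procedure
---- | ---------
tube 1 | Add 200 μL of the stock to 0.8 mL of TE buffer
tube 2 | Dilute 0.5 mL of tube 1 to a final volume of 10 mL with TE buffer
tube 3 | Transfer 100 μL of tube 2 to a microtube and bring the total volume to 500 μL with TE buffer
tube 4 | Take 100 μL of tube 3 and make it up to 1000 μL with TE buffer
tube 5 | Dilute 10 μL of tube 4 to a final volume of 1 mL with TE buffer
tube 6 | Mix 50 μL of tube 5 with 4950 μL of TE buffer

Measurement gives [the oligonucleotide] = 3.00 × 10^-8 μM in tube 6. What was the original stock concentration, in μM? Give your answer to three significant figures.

Step 1: 200 μL + 0.8 mL = 1000 μL total → factor 1000/200 = 5
Step 2: 0.5 mL brought to 10 mL → factor 10/0.5 = 20
Step 3: 100 μL brought to 500 μL → factor 500/100 = 5
Step 4: 100 μL brought to 1000 μL → factor 1000/100 = 10
Step 5: 10 μL brought to 1 mL → factor 1000/10 = 100
Step 6: 50 μL + 4950 μL = 5000 μL total → factor 5000/50 = 100
Overall dilution factor = 5 × 20 × 5 × 10 × 100 × 100 = 5 × 10^7
Stock = 3.00 × 10^-8 μM × 5 × 10^7 = 1.50 μM

1.50 μM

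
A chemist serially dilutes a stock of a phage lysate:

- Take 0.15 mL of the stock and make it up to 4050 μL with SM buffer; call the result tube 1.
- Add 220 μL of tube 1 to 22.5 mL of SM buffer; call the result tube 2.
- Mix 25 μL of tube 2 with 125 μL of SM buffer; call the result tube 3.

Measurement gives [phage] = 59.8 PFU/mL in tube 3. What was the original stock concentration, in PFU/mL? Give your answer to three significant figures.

1.00 × 10^6 PFU/mL

Step 1: 0.15 mL brought to 4050 μL → factor 4.05/0.15 = 27
Step 2: 220 μL + 22.5 mL = 22720 μL total → factor 22720/220 = 103.27
Step 3: 25 μL + 125 μL = 150 μL total → factor 150/25 = 6
Overall dilution factor = 27 × 103.27 × 6 = 16730
Stock = 59.8 PFU/mL × 16730 = 1.00 × 10^6 PFU/mL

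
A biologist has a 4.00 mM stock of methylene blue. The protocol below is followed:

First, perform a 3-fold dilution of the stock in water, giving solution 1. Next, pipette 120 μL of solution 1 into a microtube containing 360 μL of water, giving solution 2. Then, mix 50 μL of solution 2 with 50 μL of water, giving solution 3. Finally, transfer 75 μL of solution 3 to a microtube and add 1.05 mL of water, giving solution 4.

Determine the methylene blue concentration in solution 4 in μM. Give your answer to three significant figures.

11.1 μM

Step 1: 3-fold → factor 3
Step 2: 120 μL + 360 μL = 480 μL total → factor 480/120 = 4
Step 3: 50 μL + 50 μL = 100 μL total → factor 100/50 = 2
Step 4: 75 μL + 1.05 mL = 1125 μL total → factor 1125/75 = 15
Overall dilution factor = 3 × 4 × 2 × 15 = 360
Final = 4.00 mM / 360 = 0.01111 mM = 11.1 μM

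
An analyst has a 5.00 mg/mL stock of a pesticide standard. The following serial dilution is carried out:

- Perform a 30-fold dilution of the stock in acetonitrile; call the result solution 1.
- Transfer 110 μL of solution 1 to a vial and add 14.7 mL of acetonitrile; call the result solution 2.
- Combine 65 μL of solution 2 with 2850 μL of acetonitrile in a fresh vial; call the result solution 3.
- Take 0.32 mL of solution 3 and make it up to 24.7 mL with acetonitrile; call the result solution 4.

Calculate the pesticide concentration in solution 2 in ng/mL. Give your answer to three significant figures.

Step 1: 30-fold → factor 30
Step 2: 110 μL + 14.7 mL = 14810 μL total → factor 14810/110 = 134.64
Dilution factor through solution 2 = 30 × 134.64 = 4039.1
[solution 2] = 5.00 mg/mL / 4039.1 = 0.001238 mg/mL = 1.24 × 10^3 ng/mL

1.24 × 10^3 ng/mL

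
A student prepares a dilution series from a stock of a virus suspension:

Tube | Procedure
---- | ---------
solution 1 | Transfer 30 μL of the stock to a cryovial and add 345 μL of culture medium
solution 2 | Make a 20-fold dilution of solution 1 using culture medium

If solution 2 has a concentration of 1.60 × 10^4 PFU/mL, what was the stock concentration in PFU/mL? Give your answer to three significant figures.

4.00 × 10^6 PFU/mL

Step 1: 30 μL + 345 μL = 375 μL total → factor 375/30 = 12.5
Step 2: 20-fold → factor 20
Overall dilution factor = 12.5 × 20 = 250
Stock = 1.60 × 10^4 PFU/mL × 250 = 4.00 × 10^6 PFU/mL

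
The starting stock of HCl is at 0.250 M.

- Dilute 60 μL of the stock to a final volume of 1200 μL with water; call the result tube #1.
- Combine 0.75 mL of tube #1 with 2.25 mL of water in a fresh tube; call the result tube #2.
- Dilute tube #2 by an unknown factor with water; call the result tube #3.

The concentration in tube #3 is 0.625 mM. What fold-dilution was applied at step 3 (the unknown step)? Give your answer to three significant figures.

5.00-fold

Step 1: 60 μL brought to 1200 μL → factor 1200/60 = 20
Step 2: 0.75 mL + 2.25 mL = 3 mL total → factor 3/0.75 = 4
Step 3: unknown factor x
Product of known-step factors = 80
Overall factor = 0.250 M / (0.625 mM) = 400
x = 400 / 80 = 5.00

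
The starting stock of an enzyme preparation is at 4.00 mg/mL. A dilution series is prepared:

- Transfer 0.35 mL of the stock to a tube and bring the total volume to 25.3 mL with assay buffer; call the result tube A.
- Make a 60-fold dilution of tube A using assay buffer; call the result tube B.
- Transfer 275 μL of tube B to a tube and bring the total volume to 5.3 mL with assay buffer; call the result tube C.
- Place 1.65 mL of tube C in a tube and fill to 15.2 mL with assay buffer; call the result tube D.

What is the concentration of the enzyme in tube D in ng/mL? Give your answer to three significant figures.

Step 1: 0.35 mL brought to 25.3 mL → factor 25.3/0.35 = 72.286
Step 2: 60-fold → factor 60
Step 3: 275 μL brought to 5.3 mL → factor 5300/275 = 19.273
Step 4: 1.65 mL brought to 15.2 mL → factor 15.2/1.65 = 9.2121
Overall dilution factor = 72.286 × 60 × 19.273 × 9.2121 = 7.7003 × 10^5
Final = 4.00 mg/mL / 7.7003 × 10^5 = 5.195 × 10^-6 mg/mL = 5.19 ng/mL

5.19 ng/mL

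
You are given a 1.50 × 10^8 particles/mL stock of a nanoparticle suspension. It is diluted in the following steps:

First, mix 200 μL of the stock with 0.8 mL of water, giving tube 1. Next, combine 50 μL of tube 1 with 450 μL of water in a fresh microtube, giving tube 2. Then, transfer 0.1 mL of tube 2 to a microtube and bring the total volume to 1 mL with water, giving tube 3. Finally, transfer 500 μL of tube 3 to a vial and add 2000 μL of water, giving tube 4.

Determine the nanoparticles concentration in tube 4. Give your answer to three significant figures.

Step 1: 200 μL + 0.8 mL = 1000 μL total → factor 1000/200 = 5
Step 2: 50 μL + 450 μL = 500 μL total → factor 500/50 = 10
Step 3: 0.1 mL brought to 1 mL → factor 1/0.1 = 10
Step 4: 500 μL + 2000 μL = 2500 μL total → factor 2500/500 = 5
Overall dilution factor = 5 × 10 × 10 × 5 = 2500
Final = 1.50 × 10^8 particles/mL / 2500 = 6.00 × 10^4 particles/mL

6.00 × 10^4 particles/mL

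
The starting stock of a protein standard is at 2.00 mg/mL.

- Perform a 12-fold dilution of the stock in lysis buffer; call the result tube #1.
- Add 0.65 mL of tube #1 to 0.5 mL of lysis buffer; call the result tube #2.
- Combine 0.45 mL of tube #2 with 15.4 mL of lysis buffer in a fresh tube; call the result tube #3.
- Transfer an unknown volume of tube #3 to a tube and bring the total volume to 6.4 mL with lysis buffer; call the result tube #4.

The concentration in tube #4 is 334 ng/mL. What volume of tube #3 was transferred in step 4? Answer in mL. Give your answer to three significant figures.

Step 1: 12-fold → factor 12
Step 2: 0.65 mL + 0.5 mL = 1.15 mL total → factor 1.15/0.65 = 1.7692
Step 3: 0.45 mL + 15.4 mL = 15.85 mL total → factor 15.85/0.45 = 35.222
Step 4: v brought to 6.4 mL → factor = 6.4 mL/v
Product of known-step factors = 747.79
Overall factor = 2.00 mg/mL / (334 ng/mL) = 5988
Step-4 factor = 5988 / 747.79 = 8.0076
v = 6.4 mL / 8.0076 = 0.799 mL

0.799 mL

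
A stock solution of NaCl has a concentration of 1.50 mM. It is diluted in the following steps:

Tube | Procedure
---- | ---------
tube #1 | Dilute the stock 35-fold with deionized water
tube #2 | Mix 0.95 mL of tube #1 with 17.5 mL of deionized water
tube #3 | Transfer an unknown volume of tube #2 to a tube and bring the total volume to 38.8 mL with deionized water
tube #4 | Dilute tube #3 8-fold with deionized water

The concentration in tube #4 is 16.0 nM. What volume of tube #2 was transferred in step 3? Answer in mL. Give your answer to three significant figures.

2.25 mL

Step 1: 35-fold → factor 35
Step 2: 0.95 mL + 17.5 mL = 18.45 mL total → factor 18.45/0.95 = 19.421
Step 3: v brought to 38.8 mL → factor = 38.8 mL/v
Step 4: 8-fold → factor 8
Product of known-step factors = 5437.9
Overall factor = 1.50 mM / (16.0 nM) = 93750
Step-3 factor = 93750 / 5437.9 = 17.24
v = 38.8 mL / 17.24 = 2.25 mL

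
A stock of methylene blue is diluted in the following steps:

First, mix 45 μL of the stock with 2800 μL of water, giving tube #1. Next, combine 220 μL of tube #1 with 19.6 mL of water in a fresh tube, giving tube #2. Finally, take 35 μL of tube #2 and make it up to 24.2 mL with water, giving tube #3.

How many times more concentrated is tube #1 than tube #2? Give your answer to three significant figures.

90.1

Step 1: 45 μL + 2800 μL = 2845 μL total → factor 2845/45 = 63.222
Step 2: 220 μL + 19.6 mL = 19820 μL total → factor 19820/220 = 90.091
Dilution factor to tube #1 = 63.222; to tube #2 = 5695.7
[tube #1]/[tube #2] = (factor to tube #2)/(factor to tube #1) = 5695.7/63.222 = 90.1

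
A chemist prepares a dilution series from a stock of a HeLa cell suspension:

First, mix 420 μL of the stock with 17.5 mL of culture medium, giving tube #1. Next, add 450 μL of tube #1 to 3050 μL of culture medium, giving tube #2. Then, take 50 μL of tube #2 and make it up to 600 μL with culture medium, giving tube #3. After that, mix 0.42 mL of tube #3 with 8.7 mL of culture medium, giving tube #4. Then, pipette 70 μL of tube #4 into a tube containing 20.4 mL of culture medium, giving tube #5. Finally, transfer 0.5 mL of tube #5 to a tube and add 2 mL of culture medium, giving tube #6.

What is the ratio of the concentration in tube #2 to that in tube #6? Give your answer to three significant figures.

Step 1: 420 μL + 17.5 mL = 17920 μL total → factor 17920/420 = 42.667
Step 2: 450 μL + 3050 μL = 3500 μL total → factor 3500/450 = 7.7778
Step 3: 50 μL brought to 600 μL → factor 600/50 = 12
Step 4: 0.42 mL + 8.7 mL = 9.12 mL total → factor 9.12/0.42 = 21.714
Step 5: 70 μL + 20.4 mL = 20470 μL total → factor 20470/70 = 292.43
Step 6: 0.5 mL + 2 mL = 2.5 mL total → factor 2.5/0.5 = 5
Dilution factor to tube #2 = 331.85; to tube #6 = 1.2643 × 10^8
[tube #2]/[tube #6] = (factor to tube #6)/(factor to tube #2) = 1.2643 × 10^8/331.85 = 3.81 × 10^5

3.81 × 10^5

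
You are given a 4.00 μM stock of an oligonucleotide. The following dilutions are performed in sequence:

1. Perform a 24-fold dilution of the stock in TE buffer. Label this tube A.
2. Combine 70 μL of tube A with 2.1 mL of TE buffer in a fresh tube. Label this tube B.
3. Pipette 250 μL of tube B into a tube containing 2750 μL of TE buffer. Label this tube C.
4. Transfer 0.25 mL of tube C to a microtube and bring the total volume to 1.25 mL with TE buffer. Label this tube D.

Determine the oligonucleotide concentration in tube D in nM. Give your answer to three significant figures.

Step 1: 24-fold → factor 24
Step 2: 70 μL + 2.1 mL = 2170 μL total → factor 2170/70 = 31
Step 3: 250 μL + 2750 μL = 3000 μL total → factor 3000/250 = 12
Step 4: 0.25 mL brought to 1.25 mL → factor 1.25/0.25 = 5
Overall dilution factor = 24 × 31 × 12 × 5 = 44640
Final = 4.00 μM / 44640 = 8.961 × 10^-5 μM = 0.0896 nM

0.0896 nM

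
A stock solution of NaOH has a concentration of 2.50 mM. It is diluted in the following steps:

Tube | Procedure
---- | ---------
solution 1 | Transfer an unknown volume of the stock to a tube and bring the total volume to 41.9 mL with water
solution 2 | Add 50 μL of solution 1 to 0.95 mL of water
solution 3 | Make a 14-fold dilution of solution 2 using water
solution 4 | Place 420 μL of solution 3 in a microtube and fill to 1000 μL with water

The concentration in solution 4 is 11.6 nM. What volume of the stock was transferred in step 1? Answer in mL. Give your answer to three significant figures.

Step 1: v brought to 41.9 mL → factor = 41.9 mL/v
Step 2: 50 μL + 0.95 mL = 1000 μL total → factor 1000/50 = 20
Step 3: 14-fold → factor 14
Step 4: 420 μL brought to 1000 μL → factor 1000/420 = 2.381
Product of known-step factors = 666.67
Overall factor = 2.50 mM / (11.6 nM) = 2.1552 × 10^5
Step-1 factor = 2.1552 × 10^5 / 666.67 = 323.28
v = 41.9 mL / 323.28 = 0.130 mL

0.130 mL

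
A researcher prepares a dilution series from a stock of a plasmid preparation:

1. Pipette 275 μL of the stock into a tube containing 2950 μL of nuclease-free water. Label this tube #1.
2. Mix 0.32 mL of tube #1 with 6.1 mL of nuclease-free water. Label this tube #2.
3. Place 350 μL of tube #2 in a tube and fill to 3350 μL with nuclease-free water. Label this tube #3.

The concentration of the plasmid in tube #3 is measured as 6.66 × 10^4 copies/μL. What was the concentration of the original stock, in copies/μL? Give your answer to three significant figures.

Step 1: 275 μL + 2950 μL = 3225 μL total → factor 3225/275 = 11.727
Step 2: 0.32 mL + 6.1 mL = 6.42 mL total → factor 6.42/0.32 = 20.062
Step 3: 350 μL brought to 3350 μL → factor 3350/350 = 9.5714
Overall dilution factor = 11.727 × 20.062 × 9.5714 = 2252
Stock = 6.66 × 10^4 copies/μL × 2252 = 1.50 × 10^8 copies/μL

1.50 × 10^8 copies/μL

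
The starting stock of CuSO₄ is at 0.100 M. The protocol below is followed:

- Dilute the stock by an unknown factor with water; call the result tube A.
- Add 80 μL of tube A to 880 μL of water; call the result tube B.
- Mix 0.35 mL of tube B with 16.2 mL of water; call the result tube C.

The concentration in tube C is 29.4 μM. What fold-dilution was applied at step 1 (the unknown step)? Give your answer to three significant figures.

Step 1: unknown factor x
Step 2: 80 μL + 880 μL = 960 μL total → factor 960/80 = 12
Step 3: 0.35 mL + 16.2 mL = 16.55 mL total → factor 16.55/0.35 = 47.286
Product of known-step factors = 567.43
Overall factor = 0.100 M / (29.4 μM) = 3401.4
x = 3401.4 / 567.43 = 5.99

5.99-fold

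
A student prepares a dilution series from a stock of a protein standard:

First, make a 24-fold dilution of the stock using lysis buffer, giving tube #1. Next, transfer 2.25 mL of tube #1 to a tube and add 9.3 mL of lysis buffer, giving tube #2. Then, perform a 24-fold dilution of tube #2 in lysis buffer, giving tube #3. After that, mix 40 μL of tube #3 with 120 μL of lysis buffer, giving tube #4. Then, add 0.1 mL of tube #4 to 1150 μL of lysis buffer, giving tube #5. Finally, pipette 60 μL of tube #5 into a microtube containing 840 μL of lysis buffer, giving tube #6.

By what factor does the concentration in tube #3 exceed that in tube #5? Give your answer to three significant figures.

50.0

Step 1: 24-fold → factor 24
Step 2: 2.25 mL + 9.3 mL = 11.55 mL total → factor 11.55/2.25 = 5.1333
Step 3: 24-fold → factor 24
Step 4: 40 μL + 120 μL = 160 μL total → factor 160/40 = 4
Step 5: 0.1 mL + 1150 μL = 1.25 mL total → factor 1.25/0.1 = 12.5
Dilution factor to tube #3 = 2956.8; to tube #5 = 1.4784 × 10^5
[tube #3]/[tube #5] = (factor to tube #5)/(factor to tube #3) = 1.4784 × 10^5/2956.8 = 50.0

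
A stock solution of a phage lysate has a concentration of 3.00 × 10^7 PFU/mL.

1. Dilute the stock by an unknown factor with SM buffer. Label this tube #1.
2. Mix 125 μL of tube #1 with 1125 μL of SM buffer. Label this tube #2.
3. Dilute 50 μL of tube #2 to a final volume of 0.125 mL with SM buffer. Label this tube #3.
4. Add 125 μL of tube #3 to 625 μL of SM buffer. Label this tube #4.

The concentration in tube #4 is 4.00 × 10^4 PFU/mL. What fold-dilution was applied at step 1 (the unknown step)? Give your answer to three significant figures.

Step 1: unknown factor x
Step 2: 125 μL + 1125 μL = 1250 μL total → factor 1250/125 = 10
Step 3: 50 μL brought to 0.125 mL → factor 125/50 = 2.5
Step 4: 125 μL + 625 μL = 750 μL total → factor 750/125 = 6
Product of known-step factors = 150
Overall factor = 3.00 × 10^7 PFU/mL / (4.00 × 10^4 PFU/mL) = 750
x = 750 / 150 = 5.00

5.00-fold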